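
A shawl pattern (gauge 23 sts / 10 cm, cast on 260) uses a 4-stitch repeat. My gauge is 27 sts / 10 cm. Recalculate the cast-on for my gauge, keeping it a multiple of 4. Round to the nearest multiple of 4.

CO 304 sts.

260 × 27 / 23 = 305.22.
Nearest multiple of 4: 304.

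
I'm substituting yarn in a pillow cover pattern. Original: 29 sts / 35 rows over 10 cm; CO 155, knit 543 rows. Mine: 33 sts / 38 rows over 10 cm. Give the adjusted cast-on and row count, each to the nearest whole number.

Stitches: 155 × 33/29 = 176.38 → 176.
Rows: 543 × 38/35 = 589.54 → 590.

Cast on 176 stitches; work 590 rows.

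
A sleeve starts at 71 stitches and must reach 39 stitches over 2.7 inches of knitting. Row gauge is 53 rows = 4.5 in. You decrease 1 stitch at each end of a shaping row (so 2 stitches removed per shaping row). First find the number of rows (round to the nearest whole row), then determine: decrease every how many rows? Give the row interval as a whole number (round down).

Rows = 2.7 × 11.778 = 31.8 → 32 rows.
Stitches to remove: 32 → 16 shaping rows (at 2 st each).
32 / 16 = 2.00 → every 2 rows.

Decrease every 2nd row.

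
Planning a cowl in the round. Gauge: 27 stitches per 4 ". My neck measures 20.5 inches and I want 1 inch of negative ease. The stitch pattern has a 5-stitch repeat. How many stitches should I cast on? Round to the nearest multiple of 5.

Finished = 20.5 − 1 = 19.5 inches.
27 / 4 = 6.75 sts/in.
19.5 × 6.75 = 131.62 sts.
Nearest multiple of 5: 130.

Cast on 130 stitches.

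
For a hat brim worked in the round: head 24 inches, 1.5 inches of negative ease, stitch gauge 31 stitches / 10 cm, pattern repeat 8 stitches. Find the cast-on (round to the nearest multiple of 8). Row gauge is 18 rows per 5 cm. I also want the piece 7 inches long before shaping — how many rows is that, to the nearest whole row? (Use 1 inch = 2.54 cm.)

Finished = 24 − 1.5 = 22.5 inches.
22.5 inches × 2.54 = 57.15 cm.
31/10 = 3.1 sts per cm; 57.15 × 3.1 = 177.16 sts.
Nearest multiple of 8 → 176.
7 inches = 17.78 cm; × 3.6 = 64.01 → 64 rows.

Cast on 176 stitches; work 64 rows.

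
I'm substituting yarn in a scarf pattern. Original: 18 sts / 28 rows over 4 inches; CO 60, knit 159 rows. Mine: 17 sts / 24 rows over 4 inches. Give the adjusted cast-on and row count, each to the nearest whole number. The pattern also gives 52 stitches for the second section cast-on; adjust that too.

Stitches: 60 × 17/18 = 56.67 → 57.
Rows: 159 × 24/28 = 136.29 → 136.
second section cast-on: 52 × 17/18 = 49.11 → 49.

Cast on 57 stitches; work 136 rows; second section cast-on 49 stitches.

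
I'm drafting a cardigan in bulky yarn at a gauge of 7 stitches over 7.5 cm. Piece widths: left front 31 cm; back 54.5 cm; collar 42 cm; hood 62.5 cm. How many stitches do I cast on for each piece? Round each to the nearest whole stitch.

Rate = 7/7.5 = 0.933 sts per cm.
left front: 31 × 0.933 = 28.93 → 29.
back: 54.5 × 0.933 = 50.87 → 51.
collar: 42 × 0.933 = 39.20 → 39.
hood: 62.5 × 0.933 = 58.33 → 58.

left front 29; back 51; collar 39; hood 58.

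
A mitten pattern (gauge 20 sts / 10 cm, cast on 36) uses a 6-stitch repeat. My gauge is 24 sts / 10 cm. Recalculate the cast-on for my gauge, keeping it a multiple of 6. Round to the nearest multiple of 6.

Cast on 42 stitches.

36 × 24 / 20 = 43.20.
Nearest multiple of 6: 42.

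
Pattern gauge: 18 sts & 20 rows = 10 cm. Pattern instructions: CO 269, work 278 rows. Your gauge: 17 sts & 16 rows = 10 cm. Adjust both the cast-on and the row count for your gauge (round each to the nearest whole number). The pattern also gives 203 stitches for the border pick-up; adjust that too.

Cast on 254 stitches; work 222 rows; border pick-up 192 stitches.

Stitches: 269 × 17/18 = 254.06 → 254.
Rows: 278 × 16/20 = 222.40 → 222.
border pick-up: 203 × 17/18 = 191.72 → 192.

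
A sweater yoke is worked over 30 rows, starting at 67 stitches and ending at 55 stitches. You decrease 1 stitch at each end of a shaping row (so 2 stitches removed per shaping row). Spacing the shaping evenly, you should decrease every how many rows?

Stitches to remove: |55 − 67| = 12.
Shaping rows needed: 12 / 2 = 6.
30 rows / 6 = every 5 rows.

Decrease every 5th row.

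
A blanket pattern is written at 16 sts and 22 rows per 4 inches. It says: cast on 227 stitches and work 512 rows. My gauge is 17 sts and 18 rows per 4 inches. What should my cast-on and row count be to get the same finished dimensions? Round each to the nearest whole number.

Stitches: 227 × 17/16 = 241.19 → 241.
Rows: 512 × 18/22 = 418.91 → 419.

Cast on 241 stitches; work 419 rows.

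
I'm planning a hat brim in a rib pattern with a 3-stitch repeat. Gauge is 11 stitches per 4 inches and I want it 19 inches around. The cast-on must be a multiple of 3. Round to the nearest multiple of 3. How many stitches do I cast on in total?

11 / 4 = 2.75 sts per inch.
19 × 2.75 = 52.25 sts.
Nearest multiple of 3: 51.

CO 51 sts.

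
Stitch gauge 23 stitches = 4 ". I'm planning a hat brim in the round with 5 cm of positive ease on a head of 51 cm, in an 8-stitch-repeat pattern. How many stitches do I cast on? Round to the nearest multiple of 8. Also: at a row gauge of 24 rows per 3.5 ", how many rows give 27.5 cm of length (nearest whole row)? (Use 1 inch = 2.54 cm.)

Cast on 128 stitches; work 74 rows.

Finished = 51 + 5 = 56 cm.
56 cm × 1/2.54 = 22.05 inches.
23/4 = 5.75 sts per in; 22.05 × 5.75 = 126.77 sts.
Nearest multiple of 8 → 128.
27.5 cm = 10.83 inches; × 6.857 = 74.24 → 74 rows.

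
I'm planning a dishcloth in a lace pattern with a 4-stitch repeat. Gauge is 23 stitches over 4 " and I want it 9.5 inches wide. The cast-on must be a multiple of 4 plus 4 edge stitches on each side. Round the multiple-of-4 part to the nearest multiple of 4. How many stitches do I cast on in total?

23 / 4 = 5.75 sts per inch.
9.5 × 5.75 = 54.62 sts.
Less 8 edge sts → 46.62 for the repeat.
Nearest multiple of 4: 48.
Add back 8 edge sts → 56.

Cast on 56 stitches.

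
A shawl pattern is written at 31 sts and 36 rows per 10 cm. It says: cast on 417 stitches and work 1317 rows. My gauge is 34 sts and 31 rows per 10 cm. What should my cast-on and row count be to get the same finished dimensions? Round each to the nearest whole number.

Stitches: 417 × 34/31 = 457.35 → 457.
Rows: 1317 × 31/36 = 1134.08 → 1134.

Cast on 457 stitches; work 1134 rows.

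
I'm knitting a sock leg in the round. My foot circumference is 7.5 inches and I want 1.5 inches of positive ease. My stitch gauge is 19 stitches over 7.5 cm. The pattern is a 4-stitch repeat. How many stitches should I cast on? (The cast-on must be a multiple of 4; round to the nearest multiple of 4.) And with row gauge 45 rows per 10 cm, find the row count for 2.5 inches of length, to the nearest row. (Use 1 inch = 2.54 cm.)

Finished = 7.5 + 1.5 = 9 inches.
9 inches × 2.54 = 22.86 cm.
19/7.5 = 2.533 sts per cm; 22.86 × 2.533 = 57.91 sts.
Nearest multiple of 4 → 56.
2.5 inches = 6.35 cm; × 4.5 = 28.57 → 29 rows.

Cast on 56 stitches; work 29 rows.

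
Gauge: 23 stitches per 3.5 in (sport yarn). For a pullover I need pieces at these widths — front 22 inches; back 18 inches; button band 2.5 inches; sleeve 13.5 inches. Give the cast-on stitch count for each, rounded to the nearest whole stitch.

Rate = 23/3.5 = 6.571 sts per in.
front: 22 × 6.571 = 144.57 → 145.
back: 18 × 6.571 = 118.29 → 118.
button band: 2.5 × 6.571 = 16.43 → 16.
sleeve: 13.5 × 6.571 = 88.71 → 89.

front 145; back 118; button band 16; sleeve 89.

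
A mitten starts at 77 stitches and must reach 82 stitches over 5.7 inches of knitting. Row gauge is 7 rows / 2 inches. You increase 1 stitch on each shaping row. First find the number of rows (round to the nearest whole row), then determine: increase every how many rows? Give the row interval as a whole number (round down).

Increase every 4th row.

Rows = 5.7 × 3.5 = 19.9 → 20 rows.
Stitches to add: 5 → 5 shaping rows (at 1 st each).
20 / 5 = 4.00 → every 4 rows.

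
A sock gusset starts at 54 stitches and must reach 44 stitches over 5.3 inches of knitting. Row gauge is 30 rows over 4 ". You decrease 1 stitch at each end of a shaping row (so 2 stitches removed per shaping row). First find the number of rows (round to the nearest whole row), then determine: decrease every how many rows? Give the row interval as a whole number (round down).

Rows = 5.3 × 7.5 = 39.8 → 40 rows.
Stitches to remove: 10 → 5 shaping rows (at 2 st each).
40 / 5 = 8.00 → every 8 rows.

Decrease every 8th row.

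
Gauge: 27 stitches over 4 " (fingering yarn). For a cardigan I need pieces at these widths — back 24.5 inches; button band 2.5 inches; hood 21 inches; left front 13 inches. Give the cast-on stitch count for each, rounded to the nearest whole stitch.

back 165; button band 17; hood 142; left front 88.

Rate = 27/4 = 6.75 sts per in.
back: 24.5 × 6.75 = 165.38 → 165.
button band: 2.5 × 6.75 = 16.88 → 17.
hood: 21 × 6.75 = 141.75 → 142.
left front: 13 × 6.75 = 87.75 → 88.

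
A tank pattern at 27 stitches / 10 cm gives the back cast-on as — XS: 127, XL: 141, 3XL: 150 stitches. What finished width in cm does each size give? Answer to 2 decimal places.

27/10 = 2.7 sts per cm.
XS: 127 / 2.7 = 47.037 → 47.04 cm.
XL: 141 / 2.7 = 52.222 → 52.22 cm.
3XL: 150 / 2.7 = 55.556 → 55.56 cm.

XS 47.04 cm; XL 52.22 cm; 3XL 55.56 cm.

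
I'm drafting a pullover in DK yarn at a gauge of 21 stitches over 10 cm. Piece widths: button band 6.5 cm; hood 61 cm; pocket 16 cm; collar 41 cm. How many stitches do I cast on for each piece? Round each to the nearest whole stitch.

Rate = 21/10 = 2.1 sts per cm.
button band: 6.5 × 2.1 = 13.65 → 14.
hood: 61 × 2.1 = 128.10 → 128.
pocket: 16 × 2.1 = 33.60 → 34.
collar: 41 × 2.1 = 86.10 → 86.

button band 14; hood 128; pocket 34; collar 86.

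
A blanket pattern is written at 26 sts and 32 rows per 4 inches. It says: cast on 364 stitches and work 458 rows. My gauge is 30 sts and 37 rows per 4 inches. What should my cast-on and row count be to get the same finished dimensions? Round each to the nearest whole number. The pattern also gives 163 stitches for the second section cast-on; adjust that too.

Cast on 420 stitches; work 530 rows; second section cast-on 188 stitches.

Stitches: 364 × 30/26 = 420.00 → 420.
Rows: 458 × 37/32 = 529.56 → 530.
second section cast-on: 163 × 30/26 = 188.08 → 188.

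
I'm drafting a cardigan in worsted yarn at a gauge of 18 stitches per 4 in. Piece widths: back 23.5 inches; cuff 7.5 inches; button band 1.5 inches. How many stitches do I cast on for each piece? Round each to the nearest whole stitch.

back 106; cuff 34; button band 7.

Rate = 18/4 = 4.5 sts per in.
back: 23.5 × 4.5 = 105.75 → 106.
cuff: 7.5 × 4.5 = 33.75 → 34.
button band: 1.5 × 4.5 = 6.75 → 7.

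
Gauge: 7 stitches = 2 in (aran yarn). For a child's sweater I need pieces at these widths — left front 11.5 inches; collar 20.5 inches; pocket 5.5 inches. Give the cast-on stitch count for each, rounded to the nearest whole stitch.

Rate = 7/2 = 3.5 sts per in.
left front: 11.5 × 3.5 = 40.25 → 40.
collar: 20.5 × 3.5 = 71.75 → 72.
pocket: 5.5 × 3.5 = 19.25 → 19.

left front 40; collar 72; pocket 19.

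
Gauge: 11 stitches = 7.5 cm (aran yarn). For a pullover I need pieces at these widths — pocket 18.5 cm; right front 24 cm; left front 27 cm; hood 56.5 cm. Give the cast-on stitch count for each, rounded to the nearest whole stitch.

Rate = 11/7.5 = 1.467 sts per cm.
pocket: 18.5 × 1.467 = 27.13 → 27.
right front: 24 × 1.467 = 35.20 → 35.
left front: 27 × 1.467 = 39.60 → 40.
hood: 56.5 × 1.467 = 82.87 → 83.

pocket 27; right front 35; left front 40; hood 83.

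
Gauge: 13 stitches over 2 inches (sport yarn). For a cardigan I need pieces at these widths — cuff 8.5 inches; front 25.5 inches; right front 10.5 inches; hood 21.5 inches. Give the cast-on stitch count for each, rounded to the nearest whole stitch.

Rate = 13/2 = 6.5 sts per in.
cuff: 8.5 × 6.5 = 55.25 → 55.
front: 25.5 × 6.5 = 165.75 → 166.
right front: 10.5 × 6.5 = 68.25 → 68.
hood: 21.5 × 6.5 = 139.75 → 140.

cuff 55; front 166; right front 68; hood 140.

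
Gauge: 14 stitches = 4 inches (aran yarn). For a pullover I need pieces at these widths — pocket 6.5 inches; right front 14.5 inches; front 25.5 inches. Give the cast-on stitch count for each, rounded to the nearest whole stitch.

Rate = 14/4 = 3.5 sts per in.
pocket: 6.5 × 3.5 = 22.75 → 23.
right front: 14.5 × 3.5 = 50.75 → 51.
front: 25.5 × 3.5 = 89.25 → 89.

pocket 23; right front 51; front 89.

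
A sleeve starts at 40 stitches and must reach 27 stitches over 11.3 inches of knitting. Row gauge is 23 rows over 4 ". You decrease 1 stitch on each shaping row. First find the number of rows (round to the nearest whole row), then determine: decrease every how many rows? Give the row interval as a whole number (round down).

Rows = 11.3 × 5.75 = 65.0 → 65 rows.
Stitches to remove: 13 → 13 shaping rows (at 1 st each).
65 / 13 = 5.00 → every 5 rows.

Decrease every 5th row.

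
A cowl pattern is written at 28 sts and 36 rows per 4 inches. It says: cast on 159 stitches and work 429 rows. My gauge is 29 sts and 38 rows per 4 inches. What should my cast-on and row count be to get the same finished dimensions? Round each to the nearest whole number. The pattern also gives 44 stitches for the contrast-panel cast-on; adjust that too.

Stitches: 159 × 29/28 = 164.68 → 165.
Rows: 429 × 38/36 = 452.83 → 453.
contrast-panel cast-on: 44 × 29/28 = 45.57 → 46.

Cast on 165 stitches; work 453 rows; contrast-panel cast-on 46 stitches.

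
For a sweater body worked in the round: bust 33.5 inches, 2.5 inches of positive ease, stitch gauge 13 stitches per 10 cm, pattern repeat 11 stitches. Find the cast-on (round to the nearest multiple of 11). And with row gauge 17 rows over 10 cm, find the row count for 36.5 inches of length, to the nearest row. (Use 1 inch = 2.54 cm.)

Cast on 121 stitches; work 158 rows.

Finished = 33.5 + 2.5 = 36 inches.
36 inches × 2.54 = 91.44 cm.
13/10 = 1.3 sts per cm; 91.44 × 1.3 = 118.87 sts.
Nearest multiple of 11 → 121.
36.5 inches = 92.71 cm; × 1.7 = 157.61 → 158 rows.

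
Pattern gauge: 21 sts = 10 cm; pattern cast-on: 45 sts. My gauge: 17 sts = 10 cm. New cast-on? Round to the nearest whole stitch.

36 stitches.

Scale factor = 17 / 21 = 0.810.
45 × 17 / 21 = 36.43 sts.
→ 36 sts.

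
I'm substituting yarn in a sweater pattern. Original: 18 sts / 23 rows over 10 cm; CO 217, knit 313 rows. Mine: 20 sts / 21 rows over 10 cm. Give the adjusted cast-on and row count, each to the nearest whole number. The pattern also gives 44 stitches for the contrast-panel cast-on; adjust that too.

Stitches: 217 × 20/18 = 241.11 → 241.
Rows: 313 × 21/23 = 285.78 → 286.
contrast-panel cast-on: 44 × 20/18 = 48.89 → 49.

Cast on 241 stitches; work 286 rows; contrast-panel cast-on 49 stitches.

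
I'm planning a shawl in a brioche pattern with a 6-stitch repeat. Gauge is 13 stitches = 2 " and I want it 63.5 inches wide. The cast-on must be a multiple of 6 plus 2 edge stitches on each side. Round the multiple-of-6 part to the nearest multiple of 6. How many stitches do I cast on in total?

13 / 2 = 6.5 sts per inch.
63.5 × 6.5 = 412.75 sts.
Less 4 edge sts → 408.75 for the repeat.
Nearest multiple of 6: 408.
Add back 4 edge sts → 412.

Cast on 412 stitches.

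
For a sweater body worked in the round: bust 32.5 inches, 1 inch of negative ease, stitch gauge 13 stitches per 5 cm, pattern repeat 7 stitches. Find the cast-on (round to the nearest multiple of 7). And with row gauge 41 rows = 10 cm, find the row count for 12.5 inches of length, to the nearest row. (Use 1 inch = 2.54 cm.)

Finished = 32.5 − 1 = 31.5 inches.
31.5 inches × 2.54 = 80.01 cm.
13/5 = 2.6 sts per cm; 80.01 × 2.6 = 208.03 sts.
Nearest multiple of 7 → 210.
12.5 inches = 31.75 cm; × 4.1 = 130.18 → 130 rows.

Cast on 210 stitches; work 130 rows.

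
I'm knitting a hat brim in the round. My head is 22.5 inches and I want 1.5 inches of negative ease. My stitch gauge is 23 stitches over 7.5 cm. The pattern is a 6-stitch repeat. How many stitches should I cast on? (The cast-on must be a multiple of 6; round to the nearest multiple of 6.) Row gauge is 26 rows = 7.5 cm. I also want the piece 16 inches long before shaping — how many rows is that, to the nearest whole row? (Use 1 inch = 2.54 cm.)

Finished = 22.5 − 1.5 = 21 inches.
21 inches × 2.54 = 53.34 cm.
23/7.5 = 3.067 sts per cm; 53.34 × 3.067 = 163.58 sts.
Nearest multiple of 6 → 162.
16 inches = 40.64 cm; × 3.467 = 140.89 → 141 rows.

Cast on 162 stitches; work 141 rows.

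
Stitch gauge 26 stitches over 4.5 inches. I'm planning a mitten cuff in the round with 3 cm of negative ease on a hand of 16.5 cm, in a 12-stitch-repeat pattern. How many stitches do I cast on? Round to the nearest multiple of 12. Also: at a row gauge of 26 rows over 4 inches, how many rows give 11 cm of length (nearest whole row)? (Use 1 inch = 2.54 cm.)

Cast on 36 stitches; work 28 rows.

Finished = 16.5 − 3 = 13.5 cm.
13.5 cm × 1/2.54 = 5.31 inches.
26/4.5 = 5.778 sts per in; 5.31 × 5.778 = 30.71 sts.
Nearest multiple of 12 → 36.
11 cm = 4.33 inches; × 6.5 = 28.15 → 28 rows.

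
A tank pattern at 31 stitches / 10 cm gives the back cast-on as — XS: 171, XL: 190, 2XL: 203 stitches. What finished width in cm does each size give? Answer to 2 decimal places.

31/10 = 3.1 sts per cm.
XS: 171 / 3.1 = 55.161 → 55.16 cm.
XL: 190 / 3.1 = 61.290 → 61.29 cm.
2XL: 203 / 3.1 = 65.484 → 65.48 cm.

XS 55.16 cm; XL 61.29 cm; 2XL 65.48 cm.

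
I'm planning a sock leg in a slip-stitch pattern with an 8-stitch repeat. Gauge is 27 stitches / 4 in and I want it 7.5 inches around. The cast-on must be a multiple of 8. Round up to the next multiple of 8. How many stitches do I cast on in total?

27 / 4 = 6.75 sts per inch.
7.5 × 6.75 = 50.62 sts.
Next multiple of 8: 56.

Cast on 56 stitches.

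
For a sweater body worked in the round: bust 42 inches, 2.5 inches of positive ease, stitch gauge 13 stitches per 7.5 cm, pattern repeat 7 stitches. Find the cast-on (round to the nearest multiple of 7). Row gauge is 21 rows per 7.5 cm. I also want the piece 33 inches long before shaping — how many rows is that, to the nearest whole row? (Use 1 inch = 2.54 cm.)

Cast on 196 stitches; work 235 rows.

Finished = 42 + 2.5 = 44.5 inches.
44.5 inches × 2.54 = 113.03 cm.
13/7.5 = 1.733 sts per cm; 113.03 × 1.733 = 195.92 sts.
Nearest multiple of 7 → 196.
33 inches = 83.82 cm; × 2.8 = 234.70 → 235 rows.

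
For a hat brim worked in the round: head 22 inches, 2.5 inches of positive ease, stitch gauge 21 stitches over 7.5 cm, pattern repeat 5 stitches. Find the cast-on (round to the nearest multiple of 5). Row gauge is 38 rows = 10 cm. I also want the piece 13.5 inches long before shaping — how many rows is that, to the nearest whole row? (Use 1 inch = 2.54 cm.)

Cast on 175 stitches; work 130 rows.

Finished = 22 + 2.5 = 24.5 inches.
24.5 inches × 2.54 = 62.23 cm.
21/7.5 = 2.8 sts per cm; 62.23 × 2.8 = 174.24 sts.
Nearest multiple of 5 → 175.
13.5 inches = 34.29 cm; × 3.8 = 130.30 → 130 rows.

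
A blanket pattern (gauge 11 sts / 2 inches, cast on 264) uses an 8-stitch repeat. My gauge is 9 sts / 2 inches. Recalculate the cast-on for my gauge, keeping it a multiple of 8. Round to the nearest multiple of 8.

Cast on 216 stitches.

264 × 9 / 11 = 216.00.
Nearest multiple of 8: 216.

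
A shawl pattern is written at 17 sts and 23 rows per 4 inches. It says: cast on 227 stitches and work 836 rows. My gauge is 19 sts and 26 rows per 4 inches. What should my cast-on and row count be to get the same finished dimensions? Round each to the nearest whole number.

Stitches: 227 × 19/17 = 253.71 → 254.
Rows: 836 × 26/23 = 945.04 → 945.

Cast on 254 stitches; work 945 rows.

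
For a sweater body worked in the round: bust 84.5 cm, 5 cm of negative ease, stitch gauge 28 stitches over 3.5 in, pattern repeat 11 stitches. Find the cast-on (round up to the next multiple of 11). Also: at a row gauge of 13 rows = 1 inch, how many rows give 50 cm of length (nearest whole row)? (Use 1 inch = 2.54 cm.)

Finished = 84.5 − 5 = 79.5 cm.
79.5 cm × 1/2.54 = 31.30 inches.
28/3.5 = 8 sts per in; 31.30 × 8 = 250.39 sts.
Next multiple of 11 → 253.
50 cm = 19.69 inches; × 13 = 255.91 → 256 rows.

Cast on 253 stitches; work 256 rows.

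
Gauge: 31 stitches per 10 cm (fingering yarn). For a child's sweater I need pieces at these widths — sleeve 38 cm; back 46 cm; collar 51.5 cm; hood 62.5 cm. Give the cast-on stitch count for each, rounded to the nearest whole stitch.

sleeve 118; back 143; collar 160; hood 194.

Rate = 31/10 = 3.1 sts per cm.
sleeve: 38 × 3.1 = 117.80 → 118.
back: 46 × 3.1 = 142.60 → 143.
collar: 51.5 × 3.1 = 159.65 → 160.
hood: 62.5 × 3.1 = 193.75 → 194.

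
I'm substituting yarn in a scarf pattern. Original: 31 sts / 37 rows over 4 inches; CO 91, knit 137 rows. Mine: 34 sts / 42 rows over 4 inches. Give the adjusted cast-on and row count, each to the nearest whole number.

Cast on 100 stitches; work 156 rows.

Stitches: 91 × 34/31 = 99.81 → 100.
Rows: 137 × 42/37 = 155.51 → 156.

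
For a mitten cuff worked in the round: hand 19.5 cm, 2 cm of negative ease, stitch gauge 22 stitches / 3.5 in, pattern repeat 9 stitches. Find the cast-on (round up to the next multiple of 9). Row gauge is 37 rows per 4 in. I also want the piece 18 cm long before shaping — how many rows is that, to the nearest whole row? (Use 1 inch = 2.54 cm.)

Cast on 45 stitches; work 66 rows.

Finished = 19.5 − 2 = 17.5 cm.
17.5 cm × 1/2.54 = 6.89 inches.
22/3.5 = 6.286 sts per in; 6.89 × 6.286 = 43.31 sts.
Next multiple of 9 → 45.
18 cm = 7.09 inches; × 9.25 = 65.55 → 66 rows.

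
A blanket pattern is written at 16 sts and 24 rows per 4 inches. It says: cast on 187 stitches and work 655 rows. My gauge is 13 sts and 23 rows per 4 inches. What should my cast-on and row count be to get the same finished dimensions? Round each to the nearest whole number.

Stitches: 187 × 13/16 = 151.94 → 152.
Rows: 655 × 23/24 = 627.71 → 628.

Cast on 152 stitches; work 628 rows.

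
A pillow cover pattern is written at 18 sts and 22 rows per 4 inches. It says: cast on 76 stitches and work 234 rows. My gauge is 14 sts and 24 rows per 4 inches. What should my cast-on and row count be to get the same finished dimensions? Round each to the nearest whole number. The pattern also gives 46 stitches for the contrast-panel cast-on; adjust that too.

Cast on 59 stitches; work 255 rows; contrast-panel cast-on 36 stitches.

Stitches: 76 × 14/18 = 59.11 → 59.
Rows: 234 × 24/22 = 255.27 → 255.
contrast-panel cast-on: 46 × 14/18 = 35.78 → 36.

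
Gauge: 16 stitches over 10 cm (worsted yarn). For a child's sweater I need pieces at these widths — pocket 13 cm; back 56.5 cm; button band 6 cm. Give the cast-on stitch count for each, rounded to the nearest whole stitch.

Rate = 16/10 = 1.6 sts per cm.
pocket: 13 × 1.6 = 20.80 → 21.
back: 56.5 × 1.6 = 90.40 → 90.
button band: 6 × 1.6 = 9.60 → 10.

pocket 21; back 90; button band 10.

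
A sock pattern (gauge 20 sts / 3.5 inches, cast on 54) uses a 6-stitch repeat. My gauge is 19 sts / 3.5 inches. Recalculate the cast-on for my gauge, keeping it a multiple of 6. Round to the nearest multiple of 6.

54 × 19 / 20 = 51.30.
Nearest multiple of 6: 54.

Cast on 54 stitches.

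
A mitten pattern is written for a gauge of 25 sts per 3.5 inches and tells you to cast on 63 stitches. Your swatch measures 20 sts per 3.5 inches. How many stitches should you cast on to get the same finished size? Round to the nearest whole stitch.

Scale factor = 20 / 25 = 0.800.
63 × 20 / 25 = 50.40 sts.
→ 50 sts.

Cast on 50 stitches.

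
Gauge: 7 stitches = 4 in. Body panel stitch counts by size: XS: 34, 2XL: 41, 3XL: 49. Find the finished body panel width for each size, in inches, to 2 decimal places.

XS 19.43 inches; 2XL 23.43 inches; 3XL 28.00 inches.

7/4 = 1.75 sts per in.
XS: 34 / 1.75 = 19.429 → 19.43 in.
2XL: 41 / 1.75 = 23.429 → 23.43 in.
3XL: 49 / 1.75 = 28.000 → 28.00 in.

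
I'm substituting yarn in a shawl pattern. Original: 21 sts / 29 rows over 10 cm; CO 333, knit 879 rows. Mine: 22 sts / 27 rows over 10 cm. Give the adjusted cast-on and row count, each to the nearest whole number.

Stitches: 333 × 22/21 = 348.86 → 349.
Rows: 879 × 27/29 = 818.38 → 818.

Cast on 349 stitches; work 818 rows.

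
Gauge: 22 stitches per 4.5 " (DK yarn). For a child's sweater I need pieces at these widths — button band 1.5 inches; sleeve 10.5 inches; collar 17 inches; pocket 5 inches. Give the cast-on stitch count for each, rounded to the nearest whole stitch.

button band 7; sleeve 51; collar 83; pocket 24.

Rate = 22/4.5 = 4.889 sts per in.
button band: 1.5 × 4.889 = 7.33 → 7.
sleeve: 10.5 × 4.889 = 51.33 → 51.
collar: 17 × 4.889 = 83.11 → 83.
pocket: 5 × 4.889 = 24.44 → 24.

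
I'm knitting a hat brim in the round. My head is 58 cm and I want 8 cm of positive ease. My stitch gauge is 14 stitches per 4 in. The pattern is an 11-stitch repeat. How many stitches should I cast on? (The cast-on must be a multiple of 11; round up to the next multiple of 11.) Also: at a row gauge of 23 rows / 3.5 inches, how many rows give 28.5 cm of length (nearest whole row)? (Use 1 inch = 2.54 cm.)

Finished = 58 + 8 = 66 cm.
66 cm × 1/2.54 = 25.98 inches.
14/4 = 3.5 sts per in; 25.98 × 3.5 = 90.94 sts.
Next multiple of 11 → 99.
28.5 cm = 11.22 inches; × 6.571 = 73.73 → 74 rows.

Cast on 99 stitches; work 74 rows.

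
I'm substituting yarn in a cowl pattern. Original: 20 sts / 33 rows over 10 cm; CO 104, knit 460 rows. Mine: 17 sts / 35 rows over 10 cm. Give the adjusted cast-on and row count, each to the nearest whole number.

Cast on 88 stitches; work 488 rows.

Stitches: 104 × 17/20 = 88.40 → 88.
Rows: 460 × 35/33 = 487.88 → 488.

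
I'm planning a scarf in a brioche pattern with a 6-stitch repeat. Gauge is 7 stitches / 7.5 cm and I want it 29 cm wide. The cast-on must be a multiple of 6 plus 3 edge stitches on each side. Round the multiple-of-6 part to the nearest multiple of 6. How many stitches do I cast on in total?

Cast on 30 stitches.

7 / 7.5 = 0.933 sts per cm.
29 × 0.933 = 27.07 sts.
Less 6 edge sts → 21.07 for the repeat.
Nearest multiple of 6: 24.
Add back 6 edge sts → 30.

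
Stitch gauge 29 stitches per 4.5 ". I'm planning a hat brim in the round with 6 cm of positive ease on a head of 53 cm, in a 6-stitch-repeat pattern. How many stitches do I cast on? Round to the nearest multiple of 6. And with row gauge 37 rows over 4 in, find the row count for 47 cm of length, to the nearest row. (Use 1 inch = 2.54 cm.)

Finished = 53 + 6 = 59 cm.
59 cm × 1/2.54 = 23.23 inches.
29/4.5 = 6.444 sts per in; 23.23 × 6.444 = 149.69 sts.
Nearest multiple of 6 → 150.
47 cm = 18.50 inches; × 9.25 = 171.16 → 171 rows.

Cast on 150 stitches; work 171 rows.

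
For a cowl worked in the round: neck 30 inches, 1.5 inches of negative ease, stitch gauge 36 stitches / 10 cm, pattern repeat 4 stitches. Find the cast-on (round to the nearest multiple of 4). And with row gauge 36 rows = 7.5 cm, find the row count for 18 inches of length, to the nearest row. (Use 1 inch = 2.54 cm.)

Finished = 30 − 1.5 = 28.5 inches.
28.5 inches × 2.54 = 72.39 cm.
36/10 = 3.6 sts per cm; 72.39 × 3.6 = 260.60 sts.
Nearest multiple of 4 → 260.
18 inches = 45.72 cm; × 4.8 = 219.46 → 219 rows.

Cast on 260 stitches; work 219 rows.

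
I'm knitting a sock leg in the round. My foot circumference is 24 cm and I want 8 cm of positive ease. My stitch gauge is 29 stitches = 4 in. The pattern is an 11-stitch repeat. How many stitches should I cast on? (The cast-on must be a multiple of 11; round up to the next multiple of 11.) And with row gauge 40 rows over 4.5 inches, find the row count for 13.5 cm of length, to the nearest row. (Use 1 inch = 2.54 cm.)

Cast on 99 stitches; work 47 rows.

Finished = 24 + 8 = 32 cm.
32 cm × 1/2.54 = 12.60 inches.
29/4 = 7.25 sts per in; 12.60 × 7.25 = 91.34 sts.
Next multiple of 11 → 99.
13.5 cm = 5.31 inches; × 8.889 = 47.24 → 47 rows.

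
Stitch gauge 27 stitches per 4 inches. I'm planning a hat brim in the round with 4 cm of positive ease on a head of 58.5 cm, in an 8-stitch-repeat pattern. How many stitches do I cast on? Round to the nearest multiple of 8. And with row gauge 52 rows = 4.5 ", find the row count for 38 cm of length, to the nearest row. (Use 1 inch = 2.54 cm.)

Cast on 168 stitches; work 173 rows.

Finished = 58.5 + 4 = 62.5 cm.
62.5 cm × 1/2.54 = 24.61 inches.
27/4 = 6.75 sts per in; 24.61 × 6.75 = 166.09 sts.
Nearest multiple of 8 → 168.
38 cm = 14.96 inches; × 11.556 = 172.88 → 173 rows.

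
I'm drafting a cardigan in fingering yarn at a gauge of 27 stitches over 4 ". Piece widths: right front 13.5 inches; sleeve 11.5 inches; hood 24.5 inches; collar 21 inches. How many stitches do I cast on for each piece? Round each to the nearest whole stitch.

Rate = 27/4 = 6.75 sts per in.
right front: 13.5 × 6.75 = 91.12 → 91.
sleeve: 11.5 × 6.75 = 77.62 → 78.
hood: 24.5 × 6.75 = 165.38 → 165.
collar: 21 × 6.75 = 141.75 → 142.

right front 91; sleeve 78; hood 165; collar 142.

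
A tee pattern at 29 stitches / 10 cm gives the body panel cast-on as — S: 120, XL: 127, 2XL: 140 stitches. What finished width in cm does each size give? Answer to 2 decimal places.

S 41.38 cm; XL 43.79 cm; 2XL 48.28 cm.

29/10 = 2.9 sts per cm.
S: 120 / 2.9 = 41.379 → 41.38 cm.
XL: 127 / 2.9 = 43.793 → 43.79 cm.
2XL: 140 / 2.9 = 48.276 → 48.28 cm.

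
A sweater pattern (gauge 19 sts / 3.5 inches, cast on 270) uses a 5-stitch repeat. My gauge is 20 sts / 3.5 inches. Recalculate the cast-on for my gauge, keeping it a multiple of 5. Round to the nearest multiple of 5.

270 × 20 / 19 = 284.21.
Nearest multiple of 5: 285.

CO 285 sts.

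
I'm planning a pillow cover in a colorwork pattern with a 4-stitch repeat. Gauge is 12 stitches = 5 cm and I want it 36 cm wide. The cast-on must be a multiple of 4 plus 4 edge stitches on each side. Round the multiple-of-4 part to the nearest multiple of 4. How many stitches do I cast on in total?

88 stitches.

12 / 5 = 2.4 sts per cm.
36 × 2.4 = 86.40 sts.
Less 8 edge sts → 78.40 for the repeat.
Nearest multiple of 4: 80.
Add back 8 edge sts → 88.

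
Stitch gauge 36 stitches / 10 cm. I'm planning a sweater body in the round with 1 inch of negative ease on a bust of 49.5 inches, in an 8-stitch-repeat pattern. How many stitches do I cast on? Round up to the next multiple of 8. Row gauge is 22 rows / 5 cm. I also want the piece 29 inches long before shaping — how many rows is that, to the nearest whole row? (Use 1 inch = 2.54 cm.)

Cast on 448 stitches; work 324 rows.

Finished = 49.5 − 1 = 48.5 inches.
48.5 inches × 2.54 = 123.19 cm.
36/10 = 3.6 sts per cm; 123.19 × 3.6 = 443.48 sts.
Next multiple of 8 → 448.
29 inches = 73.66 cm; × 4.4 = 324.10 → 324 rows.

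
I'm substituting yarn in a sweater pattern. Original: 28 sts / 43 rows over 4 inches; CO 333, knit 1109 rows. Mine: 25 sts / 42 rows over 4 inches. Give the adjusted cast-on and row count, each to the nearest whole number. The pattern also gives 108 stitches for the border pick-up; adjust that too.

Stitches: 333 × 25/28 = 297.32 → 297.
Rows: 1109 × 42/43 = 1083.21 → 1083.
border pick-up: 108 × 25/28 = 96.43 → 96.

Cast on 297 stitches; work 1083 rows; border pick-up 96 stitches.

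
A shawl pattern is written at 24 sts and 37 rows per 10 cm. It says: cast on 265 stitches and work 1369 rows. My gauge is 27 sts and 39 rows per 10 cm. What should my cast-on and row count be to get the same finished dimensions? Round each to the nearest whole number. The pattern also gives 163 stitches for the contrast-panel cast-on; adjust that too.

Cast on 298 stitches; work 1443 rows; contrast-panel cast-on 183 stitches.

Stitches: 265 × 27/24 = 298.12 → 298.
Rows: 1369 × 39/37 = 1443.00 → 1443.
contrast-panel cast-on: 163 × 27/24 = 183.38 → 183.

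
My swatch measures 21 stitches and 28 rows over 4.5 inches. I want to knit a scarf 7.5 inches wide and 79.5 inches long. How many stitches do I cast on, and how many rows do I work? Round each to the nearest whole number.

Cast on 35 stitches and work 495 rows.

Stitch gauge = 21/4.5 = 4.667 sts/in; 7.5 × 4.667 = 35.00 → 35 sts.
Row gauge = 28/4.5 = 6.222 rows/in; 79.5 × 6.222 = 494.67 → 495 rows.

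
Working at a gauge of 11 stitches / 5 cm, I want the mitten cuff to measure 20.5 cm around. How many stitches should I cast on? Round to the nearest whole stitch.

Cast on 45 stitches.

11 stitches / 5 cm = 2.2 stitches per cm.
20.5 × 2.2 = 45.10 stitches.
Round to nearest → 45.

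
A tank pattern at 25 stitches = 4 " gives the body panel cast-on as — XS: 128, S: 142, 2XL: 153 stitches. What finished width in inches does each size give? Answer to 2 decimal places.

25/4 = 6.25 sts per in.
XS: 128 / 6.25 = 20.480 → 20.48 in.
S: 142 / 6.25 = 22.720 → 22.72 in.
2XL: 153 / 6.25 = 24.480 → 24.48 in.

XS 20.48 inches; S 22.72 inches; 2XL 24.48 inches.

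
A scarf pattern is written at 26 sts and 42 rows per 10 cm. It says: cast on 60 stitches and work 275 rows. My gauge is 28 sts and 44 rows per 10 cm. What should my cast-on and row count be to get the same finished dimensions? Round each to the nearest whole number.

Stitches: 60 × 28/26 = 64.62 → 65.
Rows: 275 × 44/42 = 288.10 → 288.

Cast on 65 stitches; work 288 rows.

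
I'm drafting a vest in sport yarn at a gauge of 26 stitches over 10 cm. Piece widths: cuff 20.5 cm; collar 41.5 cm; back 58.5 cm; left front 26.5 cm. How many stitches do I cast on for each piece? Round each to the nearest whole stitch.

cuff 53; collar 108; back 152; left front 69.

Rate = 26/10 = 2.6 sts per cm.
cuff: 20.5 × 2.6 = 53.30 → 53.
collar: 41.5 × 2.6 = 107.90 → 108.
back: 58.5 × 2.6 = 152.10 → 152.
left front: 26.5 × 2.6 = 68.90 → 69.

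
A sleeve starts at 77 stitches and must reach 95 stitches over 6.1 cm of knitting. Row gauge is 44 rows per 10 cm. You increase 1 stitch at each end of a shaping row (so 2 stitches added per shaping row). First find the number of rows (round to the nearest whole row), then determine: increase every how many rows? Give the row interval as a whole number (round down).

Increase every 3rd row.

Rows = 6.1 × 4.4 = 26.8 → 27 rows.
Stitches to add: 18 → 9 shaping rows (at 2 st each).
27 / 9 = 3.00 → every 3 rows.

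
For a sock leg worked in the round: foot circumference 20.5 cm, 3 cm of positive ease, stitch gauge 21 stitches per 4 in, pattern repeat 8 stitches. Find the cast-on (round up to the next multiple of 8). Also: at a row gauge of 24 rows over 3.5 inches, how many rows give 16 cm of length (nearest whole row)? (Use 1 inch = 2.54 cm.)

Finished = 20.5 + 3 = 23.5 cm.
23.5 cm × 1/2.54 = 9.25 inches.
21/4 = 5.25 sts per in; 9.25 × 5.25 = 48.57 sts.
Next multiple of 8 → 56.
16 cm = 6.30 inches; × 6.857 = 43.19 → 43 rows.

Cast on 56 stitches; work 43 rows.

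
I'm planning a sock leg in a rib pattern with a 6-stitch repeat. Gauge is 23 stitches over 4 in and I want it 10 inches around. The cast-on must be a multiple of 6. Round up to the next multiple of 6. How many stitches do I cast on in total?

23 / 4 = 5.75 sts per inch.
10 × 5.75 = 57.50 sts.
Next multiple of 6: 60.

Cast on 60 stitches.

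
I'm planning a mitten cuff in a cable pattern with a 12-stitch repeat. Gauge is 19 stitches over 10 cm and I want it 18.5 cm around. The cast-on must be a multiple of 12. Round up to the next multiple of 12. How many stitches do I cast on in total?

19 / 10 = 1.9 sts per cm.
18.5 × 1.9 = 35.15 sts.
Next multiple of 12: 36.

CO 36 sts.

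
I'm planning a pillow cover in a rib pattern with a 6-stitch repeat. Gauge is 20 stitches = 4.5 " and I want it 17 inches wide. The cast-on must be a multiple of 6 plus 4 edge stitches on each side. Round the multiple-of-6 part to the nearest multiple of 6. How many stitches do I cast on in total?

74 stitches.

20 / 4.5 = 4.444 sts per inch.
17 × 4.444 = 75.56 sts.
Less 8 edge sts → 67.56 for the repeat.
Nearest multiple of 6: 66.
Add back 8 edge sts → 74.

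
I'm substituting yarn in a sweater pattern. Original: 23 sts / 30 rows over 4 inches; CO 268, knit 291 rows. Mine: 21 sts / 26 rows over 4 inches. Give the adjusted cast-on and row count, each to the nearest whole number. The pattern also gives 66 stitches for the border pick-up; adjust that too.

Stitches: 268 × 21/23 = 244.70 → 245.
Rows: 291 × 26/30 = 252.20 → 252.
border pick-up: 66 × 21/23 = 60.26 → 60.

Cast on 245 stitches; work 252 rows; border pick-up 60 stitches.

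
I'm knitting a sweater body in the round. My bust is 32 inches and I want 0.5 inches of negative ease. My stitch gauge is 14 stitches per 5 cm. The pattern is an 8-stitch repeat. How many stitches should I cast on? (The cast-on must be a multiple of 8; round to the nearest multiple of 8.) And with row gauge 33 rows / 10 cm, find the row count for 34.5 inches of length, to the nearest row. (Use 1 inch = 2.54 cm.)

Cast on 224 stitches; work 289 rows.

Finished = 32 − 0.5 = 31.5 inches.
31.5 inches × 2.54 = 80.01 cm.
14/5 = 2.8 sts per cm; 80.01 × 2.8 = 224.03 sts.
Nearest multiple of 8 → 224.
34.5 inches = 87.63 cm; × 3.3 = 289.18 → 289 rows.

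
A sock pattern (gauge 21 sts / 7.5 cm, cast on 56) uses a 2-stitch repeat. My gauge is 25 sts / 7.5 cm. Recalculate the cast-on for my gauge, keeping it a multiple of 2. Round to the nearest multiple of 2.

56 × 25 / 21 = 66.67.
Nearest multiple of 2: 66.

66 stitches.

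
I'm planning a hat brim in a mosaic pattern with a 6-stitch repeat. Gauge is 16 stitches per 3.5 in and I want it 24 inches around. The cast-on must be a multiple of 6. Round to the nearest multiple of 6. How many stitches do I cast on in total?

16 / 3.5 = 4.571 sts per inch.
24 × 4.571 = 109.71 sts.
Nearest multiple of 6: 108.

CO 108 sts.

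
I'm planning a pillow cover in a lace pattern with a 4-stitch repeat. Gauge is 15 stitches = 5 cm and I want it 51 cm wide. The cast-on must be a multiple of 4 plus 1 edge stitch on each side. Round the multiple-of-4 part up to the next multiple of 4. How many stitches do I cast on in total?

Cast on 154 stitches.

15 / 5 = 3 sts per cm.
51 × 3 = 153.00 sts.
Less 2 edge sts → 151.00 for the repeat.
Next multiple of 4: 152.
Add back 2 edge sts → 154.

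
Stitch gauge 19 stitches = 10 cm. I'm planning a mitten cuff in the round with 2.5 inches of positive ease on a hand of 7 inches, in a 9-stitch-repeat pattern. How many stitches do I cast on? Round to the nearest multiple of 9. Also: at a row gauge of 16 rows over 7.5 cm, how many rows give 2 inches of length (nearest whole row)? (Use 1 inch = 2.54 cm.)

Finished = 7 + 2.5 = 9.5 inches.
9.5 inches × 2.54 = 24.13 cm.
19/10 = 1.9 sts per cm; 24.13 × 1.9 = 45.85 sts.
Nearest multiple of 9 → 45.
2 inches = 5.08 cm; × 2.133 = 10.84 → 11 rows.

Cast on 45 stitches; work 11 rows.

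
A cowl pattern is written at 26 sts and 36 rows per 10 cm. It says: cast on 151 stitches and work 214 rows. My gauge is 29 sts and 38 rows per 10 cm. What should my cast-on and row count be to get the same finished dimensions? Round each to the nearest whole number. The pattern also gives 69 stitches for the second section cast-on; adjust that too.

Stitches: 151 × 29/26 = 168.42 → 168.
Rows: 214 × 38/36 = 225.89 → 226.
second section cast-on: 69 × 29/26 = 76.96 → 77.

Cast on 168 stitches; work 226 rows; second section cast-on 77 stitches.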